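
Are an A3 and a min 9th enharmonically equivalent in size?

No

An augmented third spans 5 semitones; a minor ninth spans 13 semitones. They differ by 8.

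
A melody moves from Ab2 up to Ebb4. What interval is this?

diminished 12th

A to E spans five letter names (A-B-C-D-E), plus an octave: a twelfth.
Ab2 to Ebb4 spans 18 semitones — one semitone narrower than the perfect twelfth (19) — giving a diminished twelfth.
(Equivalently, a compound diminished fifth: a diminished fifth plus an octave.)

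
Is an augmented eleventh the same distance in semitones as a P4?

An augmented eleventh is 18 semitones but a perfect fourth is 5 semitones — different sizes.

No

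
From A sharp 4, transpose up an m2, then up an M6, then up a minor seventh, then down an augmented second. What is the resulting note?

E flat 6

Up a minor second from A#4: B4 (1 semitone up).
Up a major sixth from B4: G#5 (9 semitones up).
A minor seventh up from G#5 is F#6.
An augmented second down from F#6 is Eb6.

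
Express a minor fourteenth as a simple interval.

m7

Each octave removed subtracts seven from the number: 14 − 7 = 7.
Quality carries through unchanged, so the simple form is a minor seventh.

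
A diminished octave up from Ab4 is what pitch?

Abb5

For an octave the letter name doesn't change: still A, an octave up.
Moving 11 semitones up from Ab4 (the size of a diminished octave) reaches Abb5.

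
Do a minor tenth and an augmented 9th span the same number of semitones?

A minor tenth spans 15 semitones, and an augmented ninth also spans 15 semitones — they're enharmonic.

Yes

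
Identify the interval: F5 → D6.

major 6th

F to D spans six letter names (F-G-A-B-C-D) — that makes it a sixth of some quality.
The major sixth spans 9 semitones, and F5 to D6 is exactly 9 semitones — so this is a major sixth.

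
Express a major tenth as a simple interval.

M3

Subtracting seven from the interval number removes an octave: 10 − 7 = 3.
That makes a major tenth a compound major third — an octave plus a major third.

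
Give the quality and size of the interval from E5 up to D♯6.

major seventh

E to D spans seven letter names (E-F-G-A-B-C-D) — that makes it a seventh of some quality.
The major seventh spans 11 semitones, and E5 to D#6 is exactly 11 semitones — so this is a major seventh.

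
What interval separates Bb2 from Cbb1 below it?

augmented 14th

Descending from Bb2 to Cbb1 is the same interval as ascending Cbb1 to Bb2.
C to B spans seven letter names (C-D-E-F-G-A-B), plus an octave: a fourteenth.
Cbb1 to Bb2 spans 24 semitones — one semitone wider than the major fourteenth (23) — giving an augmented fourteenth.
(Equivalently, a compound augmented seventh: an augmented seventh plus an octave.)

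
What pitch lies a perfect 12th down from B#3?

Five letters down from B (plus an octave) reaches E.
Moving 19 semitones down from B#3 (the size of a perfect twelfth) reaches E#2.

E#2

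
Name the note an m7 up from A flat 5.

G flat 6

Counting seven letter names up from A lands on G.
Moving 10 semitones up from Ab5 (the size of a minor seventh) reaches Gb6.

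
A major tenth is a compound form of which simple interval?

major third

Each octave removed subtracts seven from the number: 10 − 7 = 3.
So a major tenth is an octave plus a major third. The quality is unchanged.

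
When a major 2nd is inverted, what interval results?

m7

Inverted interval numbers add to nine, so a second pairs with a seventh (2 + 7 = 9).
Quality inverts too: major becomes minor. That makes the inversion a minor seventh.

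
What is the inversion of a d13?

First reduce the compound diminished thirteenth to its simple form, a diminished sixth.
Inverted interval numbers add to nine, so a sixth pairs with a third (6 + 3 = 9).
And diminished becomes augmented under inversion, so we get an augmented third.

augmented 3rd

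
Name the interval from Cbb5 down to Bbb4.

Descending from Cbb5 to Bbb4 is the same interval as ascending Bbb4 to Cbb5.
B to C spans two letter names (B-C): a second.
At 1 semitone, Bbb4→Cbb5 falls one short of a major second: minor.

minor second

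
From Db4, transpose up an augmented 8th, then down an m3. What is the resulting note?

Up an augmented octave from Db4: D5 (13 semitones up).
Down a minor third from D5: B4 (3 semitones down).

B4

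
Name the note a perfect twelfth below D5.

The twelfth's letter: D down five letter names plus an octave → G.
Moving 19 semitones down from D5 (the size of a perfect twelfth) reaches G3.

G3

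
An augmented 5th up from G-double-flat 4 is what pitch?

Counting five letter names up from G lands on D.
An augmented fifth spans 8 semitones, so from Gbb4 the target pitch is Db5.

D-flat 5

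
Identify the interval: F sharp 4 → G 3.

Descending from F#4 to G3 is the same interval as ascending G3 to F#4.
G to F spans seven letter names (G-A-B-C-D-E-F), so the interval is some kind of seventh.
G3 to F#4 is 11 semitones, matching the major seventh exactly, so the quality is major.

major seventh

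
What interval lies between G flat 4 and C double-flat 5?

diminished 4th

G to C spans four letter names (G-A-B-C): a fourth.
The perfect fourth is 5 semitones; here we have 4, one semitone narrower: diminished.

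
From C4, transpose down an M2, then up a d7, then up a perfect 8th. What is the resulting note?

Abb5

Down a major second from C4: Bb3 (2 semitones down).
Bb3 up a diminished seventh → Abb4 (9 semitones).
Abb4 up a perfect octave → Abb5 (12 semitones).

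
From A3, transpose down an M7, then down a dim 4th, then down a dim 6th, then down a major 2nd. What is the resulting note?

Down a major seventh from A3: Bb2 (11 semitones down).
A diminished fourth down from Bb2 is F#2.
Down a diminished sixth from F#2: A##1 (7 semitones down).
A major second down from A##1 is G##1.

G##1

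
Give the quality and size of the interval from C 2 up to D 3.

C to D spans two letter names (C-D), plus an octave: a ninth.
The major ninth spans 14 semitones, and C2 to D3 is exactly 14 semitones — so this is a major ninth.
(Equivalently, a compound major second: a major second plus an octave.)

major ninth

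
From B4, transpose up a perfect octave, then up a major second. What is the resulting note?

A perfect octave up from B4 is B5.
B5 up a major second → C#6 (2 semitones).

C#6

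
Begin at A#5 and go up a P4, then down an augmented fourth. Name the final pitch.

A5

A#5 up a perfect fourth → D#6 (5 semitones).
D#6 down an augmented fourth → A5 (6 semitones).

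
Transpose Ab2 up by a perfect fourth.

The fourth takes the letter from A up to D.
Moving 5 semitones up from Ab2 (the size of a perfect fourth) reaches Db3.

Db3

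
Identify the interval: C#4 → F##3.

diminished fifth

Descending from C#4 to F##3 is the same interval as ascending F##3 to C#4.
F to C spans five letter names (F-G-A-B-C), so the interval is some kind of fifth.
F##3 to C#4 spans 6 semitones — one semitone narrower than the perfect fifth (7) — giving a diminished fifth.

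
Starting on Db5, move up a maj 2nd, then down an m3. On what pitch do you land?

Db5 up a major second → Eb5 (2 semitones).
Eb5 down a minor third → C5 (3 semitones).

C5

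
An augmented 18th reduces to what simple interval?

A4

Subtracting seven from the interval number removes an octave: 18 − 14 = 4.
Quality carries through unchanged, so the simple form is an augmented fourth.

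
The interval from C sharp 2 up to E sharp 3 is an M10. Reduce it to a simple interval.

major 3rd

Each octave removed subtracts seven from the number: 10 − 7 = 3.
That makes a major tenth a compound major third — an octave plus a major third.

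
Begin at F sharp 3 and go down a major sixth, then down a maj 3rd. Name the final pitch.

F#3 down a major sixth → A2 (9 semitones).
Down a major third from A2: F2 (4 semitones down).

F 2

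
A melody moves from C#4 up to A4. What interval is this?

C to A spans six letter names (C-D-E-F-G-A): a sixth.
At 8 semitones, C#4→A4 falls one short of a major sixth: minor.

minor 6th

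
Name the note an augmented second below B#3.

A3

The second takes the letter from B down to A.
An augmented second is 3 semitones; 3 semitones down from B#3 gives A3.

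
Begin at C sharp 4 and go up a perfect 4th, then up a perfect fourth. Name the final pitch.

Up a perfect fourth from C#4: F#4 (5 semitones up).
Up a perfect fourth from F#4: B4 (5 semitones up).

B 4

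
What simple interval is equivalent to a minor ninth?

Subtracting seven from the interval number removes an octave: 9 − 7 = 2.
So a minor ninth is an octave plus a minor second. The quality is unchanged.

minor second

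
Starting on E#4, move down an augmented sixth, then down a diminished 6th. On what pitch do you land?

B#2

Down an augmented sixth from E#4: G3 (10 semitones down).
A diminished sixth down from G3 is B#2.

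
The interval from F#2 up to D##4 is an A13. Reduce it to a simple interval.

augmented sixth

Subtracting seven from the interval number removes an octave: 13 − 7 = 6.
Quality carries through unchanged, so the simple form is an augmented sixth.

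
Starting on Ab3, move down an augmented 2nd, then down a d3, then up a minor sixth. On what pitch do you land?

Cb4

Ab3 down an augmented second → Gbb3 (3 semitones).
Gbb3 down a diminished third → Eb3 (2 semitones).
Up a minor sixth from Eb3: Cb4 (8 semitones up).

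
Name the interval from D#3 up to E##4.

augmented 9th

D to E spans two letter names (D-E), plus an octave, so the interval is some kind of ninth.
A major ninth would be 14 semitones; D#3 to E##4 is 15, one semitone wider, so the interval is augmented.
(Equivalently, a compound augmented second: an augmented second plus an octave.)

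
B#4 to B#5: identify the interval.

B to B is the same letter name, plus an octave, so the interval is some kind of octave.
Counting semitones, B#4→B#5 is 12, which is the perfect octave.

perfect 8th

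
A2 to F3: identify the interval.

A to F spans six letter names (A-B-C-D-E-F): a sixth.
At 8 semitones, A2→F3 falls one short of a major sixth: minor.

minor sixth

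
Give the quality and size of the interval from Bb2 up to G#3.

augmented sixth

B to G spans six letter names (B-C-D-E-F-G): a sixth.
A major sixth would be 9 semitones; Bb2 to G#3 is 10, one semitone wider, so the interval is augmented.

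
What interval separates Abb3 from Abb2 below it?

P8

Descending from Abb3 to Abb2 is the same interval as ascending Abb2 to Abb3.
A to A is the same letter name, plus an octave, so the interval is some kind of octave.
Abb2 to Abb3 is 12 semitones, matching the perfect octave exactly, so the quality is perfect.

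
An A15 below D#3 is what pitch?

The letter stays D (same as the start), shifted two octaves down.
An augmented fifteenth is 25 semitones; 25 semitones down from D#3 gives D1.

D1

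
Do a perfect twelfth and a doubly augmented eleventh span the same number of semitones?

Yes

A perfect twelfth spans 19 semitones, and a doubly augmented eleventh also spans 19 semitones — they're enharmonic.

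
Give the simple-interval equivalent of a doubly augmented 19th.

AA5

Take out 2 octaves (14 from the number): 19 − 14 = 5.
Quality carries through unchanged, so the simple form is a doubly augmented fifth.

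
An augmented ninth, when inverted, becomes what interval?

diminished seventh

First reduce the compound augmented ninth to its simple form, an augmented second.
Inverted interval numbers add to nine, so a second pairs with a seventh (2 + 7 = 9).
And augmented becomes diminished under inversion, so we get a diminished seventh.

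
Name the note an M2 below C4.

Counting two letter names down from C lands on B.
A major second is 2 semitones; 2 semitones down from C4 gives Bb3.

Bb3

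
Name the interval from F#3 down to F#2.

Descending from F#3 to F#2 is the same interval as ascending F#2 to F#3.
F to F is the same letter name, plus an octave — that makes it an octave of some quality.
F#2 to F#3 is 12 semitones, matching the perfect octave exactly, so the quality is perfect.

perfect octave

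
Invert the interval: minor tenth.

major sixth

First reduce the compound minor tenth to its simple form, a minor third.
The rule of nine gives the new number: 9 − 3 = 6, so a third becomes a sixth.
The quality also flips — minor becomes major — giving a major sixth.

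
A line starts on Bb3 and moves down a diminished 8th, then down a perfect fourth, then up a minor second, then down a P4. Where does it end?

A diminished octave down from Bb3 is B2.
B2 down a perfect fourth → F#2 (5 semitones).
Up a minor second from F#2: G2 (1 semitone up).
G2 down a perfect fourth → D2 (5 semitones).

D2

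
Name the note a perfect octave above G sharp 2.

For an octave the letter name doesn't change: still G, an octave up.
A perfect octave is 12 semitones; 12 semitones up from G#2 gives G#3.

G sharp 3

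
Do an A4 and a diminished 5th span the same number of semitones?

An augmented fourth = 6 semitones = a diminished fifth; enharmonically equal.

Yes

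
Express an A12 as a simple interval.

Take out an octave (7 from the number): 12 − 7 = 5.
That makes an augmented twelfth a compound augmented fifth — an octave plus an augmented fifth.

A5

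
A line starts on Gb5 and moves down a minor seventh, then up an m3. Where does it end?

Down a minor seventh from Gb5: Ab4 (10 semitones down).
A minor third up from Ab4 is Cb5.

Cb5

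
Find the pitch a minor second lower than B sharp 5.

Counting two letter names down from B lands on A.
Moving 1 semitone down from B#5 (the size of a minor second) reaches A##5.

A double-sharp 5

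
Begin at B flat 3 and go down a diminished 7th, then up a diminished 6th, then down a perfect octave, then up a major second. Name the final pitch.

Bb3 down a diminished seventh → C#3 (9 semitones).
Up a diminished sixth from C#3: Ab3 (7 semitones up).
Down a perfect octave from Ab3: Ab2 (12 semitones down).
A major second up from Ab2 is Bb2.

B flat 2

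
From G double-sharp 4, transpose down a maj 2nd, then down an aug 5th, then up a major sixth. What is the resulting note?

G sharp 4

G##4 down a major second → F##4 (2 semitones).
F##4 down an augmented fifth → B3 (8 semitones).
Up a major sixth from B3: G#4 (9 semitones up).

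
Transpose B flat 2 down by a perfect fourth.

F 2

Four letter names down from B: F.
A perfect fourth spans 5 semitones, so from Bb2 the target pitch is F2.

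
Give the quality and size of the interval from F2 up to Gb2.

minor 2nd

F to G spans two letter names (F-G): a second.
A major second would be 2 semitones, but F2 to Gb2 is 1 — one semitone narrower, making it a minor second.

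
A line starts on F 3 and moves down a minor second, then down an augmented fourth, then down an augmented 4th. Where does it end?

F flat 2

Down a minor second from F3: E3 (1 semitone down).
An augmented fourth down from E3 is Bb2.
Down an augmented fourth from Bb2: Fb2 (6 semitones down).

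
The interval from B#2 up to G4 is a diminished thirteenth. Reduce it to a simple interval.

diminished sixth

Each octave removed subtracts seven from the number: 13 − 7 = 6.
That makes a diminished thirteenth a compound diminished sixth — an octave plus a diminished sixth.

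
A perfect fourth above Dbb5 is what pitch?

Four letter names up from D: G.
A perfect fourth spans 5 semitones, so from Dbb5 the target pitch is Gbb5.

Gbb5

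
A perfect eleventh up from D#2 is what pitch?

G#3

The eleventh's letter: D up four letter names plus an octave → G.
A perfect eleventh spans 17 semitones, so from D#2 the target pitch is G#3.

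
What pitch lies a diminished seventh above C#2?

Bb2

Counting seven letter names up from C lands on B.
A diminished seventh spans 9 semitones, so from C#2 the target pitch is Bb2.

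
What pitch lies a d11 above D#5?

Four letters up from D (plus an octave) reaches G.
A diminished eleventh spans 16 semitones, so from D#5 the target pitch is G6.

G6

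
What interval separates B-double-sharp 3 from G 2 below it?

doubly augmented tenth

Descending from B##3 to G2 is the same interval as ascending G2 to B##3.
G to B spans three letter names (G-A-B), plus an octave — that makes it a tenth of some quality.
G2 to B##3 spans 18 semitones — two semitones wider than the major tenth (16) — giving a doubly augmented tenth.
(Equivalently, a compound doubly augmented third: a doubly augmented third plus an octave.)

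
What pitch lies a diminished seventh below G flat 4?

Seven letter names down from G: A.
Moving 9 semitones down from Gb4 (the size of a diminished seventh) reaches A3.

A 3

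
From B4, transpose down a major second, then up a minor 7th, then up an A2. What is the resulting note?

A#5

B4 down a major second → A4 (2 semitones).
Up a minor seventh from A4: G5 (10 semitones up).
G5 up an augmented second → A#5 (3 semitones).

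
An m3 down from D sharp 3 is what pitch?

B sharp 2

The third takes the letter from D down to B.
Moving 3 semitones down from D#3 (the size of a minor third) reaches B#2.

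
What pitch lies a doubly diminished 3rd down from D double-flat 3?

B 2

Three letter names down from D: B.
A doubly diminished third is 1 semitone; 1 semitone down from Dbb3 gives B2.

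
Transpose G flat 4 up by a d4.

C double-flat 5

Counting four letter names up from G lands on C.
A diminished fourth spans 4 semitones, so from Gb4 the target pitch is Cbb5.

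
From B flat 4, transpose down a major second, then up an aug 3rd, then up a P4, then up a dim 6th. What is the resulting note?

D flat 6

Down a major second from Bb4: Ab4 (2 semitones down).
Up an augmented third from Ab4: C#5 (5 semitones up).
A perfect fourth up from C#5 is F#5.
A diminished sixth up from F#5 is Db6.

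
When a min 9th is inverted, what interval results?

major 7th

First reduce the compound minor ninth to its simple form, a minor second.
Interval numbers invert to sum to nine: 2 + 7 = 9, so a second inverts to a seventh.
The quality also flips — minor becomes major — giving a major seventh.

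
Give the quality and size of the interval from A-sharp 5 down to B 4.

M7

Descending from A#5 to B4 is the same interval as ascending B4 to A#5.
B to A spans seven letter names (B-C-D-E-F-G-A) — that makes it a seventh of some quality.
The major seventh spans 11 semitones, and B4 to A#5 is exactly 11 semitones — so this is a major seventh.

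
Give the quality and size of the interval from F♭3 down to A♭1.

Descending from Fb3 to Ab1 is the same interval as ascending Ab1 to Fb3.
A to F spans six letter names (A-B-C-D-E-F), plus an octave — that makes it a thirteenth of some quality.
At 20 semitones, Ab1→Fb3 falls one short of a major thirteenth: minor.
(Equivalently, a compound minor sixth: a minor sixth plus an octave.)

m13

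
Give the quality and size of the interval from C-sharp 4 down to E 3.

Descending from C#4 to E3 is the same interval as ascending E3 to C#4.
E to C spans six letter names (E-F-G-A-B-C), so the interval is some kind of sixth.
E3 to C#4 is 9 semitones, matching the major sixth exactly, so the quality is major.

M6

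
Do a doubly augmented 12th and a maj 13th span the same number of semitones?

Both span 21 semitones: a doubly augmented twelfth and a major thirteenth are the same chromatic distance.

Yes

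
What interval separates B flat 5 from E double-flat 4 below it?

augmented twelfth

Descending from Bb5 to Ebb4 is the same interval as ascending Ebb4 to Bb5.
E to B spans five letter names (E-F-G-A-B), plus an octave — that makes it a twelfth of some quality.
A perfect twelfth would be 19 semitones; Ebb4 to Bb5 is 20, one semitone wider, so the interval is augmented.
(Equivalently, a compound augmented fifth: an augmented fifth plus an octave.)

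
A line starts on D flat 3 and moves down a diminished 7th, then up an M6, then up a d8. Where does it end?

Down a diminished seventh from Db3: E2 (9 semitones down).
Up a major sixth from E2: C#3 (9 semitones up).
A diminished octave up from C#3 is C4.

C 4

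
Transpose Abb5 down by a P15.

Abb3

The letter stays A (same as the start), shifted two octaves down.
A perfect fifteenth is 24 semitones; 24 semitones down from Abb5 gives Abb3.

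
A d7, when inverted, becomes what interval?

A2

The rule of nine gives the new number: 9 − 7 = 2, so a seventh becomes a second.
The quality also flips — diminished becomes augmented — giving an augmented second.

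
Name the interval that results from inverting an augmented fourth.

Inverted interval numbers add to nine, so a fourth pairs with a fifth (4 + 5 = 9).
Quality inverts too: augmented becomes diminished. That makes the inversion a diminished fifth.

d5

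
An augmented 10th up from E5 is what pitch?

G##6

Three letters up from E (plus an octave) reaches G.
An augmented tenth is 17 semitones; 17 semitones up from E5 gives G##6.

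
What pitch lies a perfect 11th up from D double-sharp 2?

G double-sharp 3

Counting four letter names plus an octave up from D lands on G.
Moving 17 semitones up from D##2 (the size of a perfect eleventh) reaches G##3.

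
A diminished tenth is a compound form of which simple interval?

Take out an octave (7 from the number): 10 − 7 = 3.
Quality carries through unchanged, so the simple form is a diminished third.

diminished third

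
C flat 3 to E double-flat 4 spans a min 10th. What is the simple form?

minor third

Take out an octave (7 from the number): 10 − 7 = 3.
That makes a minor tenth a compound minor third — an octave plus a minor third.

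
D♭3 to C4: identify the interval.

D to C spans seven letter names (D-E-F-G-A-B-C) — that makes it a seventh of some quality.
Db3 to C4 is 11 semitones, matching the major seventh exactly, so the quality is major.

major seventh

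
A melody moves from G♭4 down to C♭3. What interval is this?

perfect twelfth

Descending from Gb4 to Cb3 is the same interval as ascending Cb3 to Gb4.
C to G spans five letter names (C-D-E-F-G), plus an octave — that makes it a twelfth of some quality.
Counting semitones, Cb3→Gb4 is 19, which is the perfect twelfth.
(Equivalently, a compound perfect fifth: a perfect fifth plus an octave.)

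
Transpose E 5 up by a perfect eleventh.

Counting four letter names plus an octave up from E lands on A.
Moving 17 semitones up from E5 (the size of a perfect eleventh) reaches A6.

A 6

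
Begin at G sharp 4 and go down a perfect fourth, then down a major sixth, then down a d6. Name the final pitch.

A double-sharp 2

G#4 down a perfect fourth → D#4 (5 semitones).
A major sixth down from D#4 is F#3.
Down a diminished sixth from F#3: A##2 (7 semitones down).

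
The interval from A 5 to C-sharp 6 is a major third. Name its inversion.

minor sixth

The rule of nine gives the new number: 9 − 3 = 6, so a third becomes a sixth.
The quality also flips — major becomes minor — giving a minor sixth.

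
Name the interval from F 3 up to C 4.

perfect 5th

F to C spans five letter names (F-G-A-B-C), so the interval is some kind of fifth.
F3 to C4 is 7 semitones, matching the perfect fifth exactly, so the quality is perfect.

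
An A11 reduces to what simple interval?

augmented fourth

Take out an octave (7 from the number): 11 − 7 = 4.
That makes an augmented eleventh a compound augmented fourth — an octave plus an augmented fourth.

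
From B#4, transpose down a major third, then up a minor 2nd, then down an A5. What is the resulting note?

Db4

Down a major third from B#4: G#4 (4 semitones down).
A minor second up from G#4 is A4.
A4 down an augmented fifth → Db4 (8 semitones).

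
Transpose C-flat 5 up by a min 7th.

B-double-flat 5

The seventh takes the letter from C up to B.
A minor seventh is 10 semitones; 10 semitones up from Cb5 gives Bbb5.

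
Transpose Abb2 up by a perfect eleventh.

Counting four letter names plus an octave up from A lands on D.
A perfect eleventh is 17 semitones; 17 semitones up from Abb2 gives Dbb4.

Dbb4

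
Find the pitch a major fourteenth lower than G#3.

A1

Counting seven letter names plus an octave down from G lands on A.
Moving 23 semitones down from G#3 (the size of a major fourteenth) reaches A1.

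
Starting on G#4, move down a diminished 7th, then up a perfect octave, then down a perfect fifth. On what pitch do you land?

A diminished seventh down from G#4 is A##3.
Up a perfect octave from A##3: A##4 (12 semitones up).
A perfect fifth down from A##4 is D##4.

D##4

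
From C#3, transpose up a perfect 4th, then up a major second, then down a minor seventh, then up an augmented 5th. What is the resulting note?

E##3

A perfect fourth up from C#3 is F#3.
A major second up from F#3 is G#3.
G#3 down a minor seventh → A#2 (10 semitones).
An augmented fifth up from A#2 is E##3.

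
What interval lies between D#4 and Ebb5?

D to E spans two letter names (D-E), plus an octave — that makes it a ninth of some quality.
D#4 to Ebb5 spans 11 semitones — three semitones narrower than the major ninth (14) — giving a doubly diminished ninth.

doubly diminished ninth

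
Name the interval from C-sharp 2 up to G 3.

C to G spans five letter names (C-D-E-F-G), plus an octave — that makes it a twelfth of some quality.
C#2 to G3 spans 18 semitones — one semitone narrower than the perfect twelfth (19) — giving a diminished twelfth.
(Equivalently, a compound diminished fifth: a diminished fifth plus an octave.)

diminished twelfth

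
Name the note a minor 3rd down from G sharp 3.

The third takes the letter from G down to E.
Moving 3 semitones down from G#3 (the size of a minor third) reaches E#3.

E sharp 3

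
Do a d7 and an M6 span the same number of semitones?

A diminished seventh = 9 semitones = a major sixth; enharmonically equal.

Yes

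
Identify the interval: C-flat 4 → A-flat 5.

M13

C to A spans six letter names (C-D-E-F-G-A), plus an octave: a thirteenth.
Counting semitones, Cb4→Ab5 is 21, which is the major thirteenth.
(Equivalently, a compound major sixth: a major sixth plus an octave.)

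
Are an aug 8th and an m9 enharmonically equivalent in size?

Yes

Both span 13 semitones: an augmented octave and a minor ninth are the same chromatic distance.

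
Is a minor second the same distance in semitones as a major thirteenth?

A minor second spans 1 semitone; a major thirteenth spans 21 semitones. They differ by 20.

No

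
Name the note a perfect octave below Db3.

An octave keeps the letter name D, an octave down from D.
A perfect octave spans 12 semitones, so from Db3 the target pitch is Db2.

Db2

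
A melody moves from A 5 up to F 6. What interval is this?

A to F spans six letter names (A-B-C-D-E-F): a sixth.
A major sixth would be 9 semitones, but A5 to F6 is 8 — one semitone narrower, making it a minor sixth.

minor 6th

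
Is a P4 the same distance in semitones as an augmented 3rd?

A perfect fourth = 5 semitones = an augmented third; enharmonically equal.

Yes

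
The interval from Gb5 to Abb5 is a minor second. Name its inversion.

Interval numbers invert to sum to nine: 2 + 7 = 9, so a second inverts to a seventh.
Quality inverts too: minor becomes major. That makes the inversion a major seventh.

major 7th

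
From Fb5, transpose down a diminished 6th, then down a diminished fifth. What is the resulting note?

D#4

A diminished sixth down from Fb5 is A4.
A diminished fifth down from A4 is D#4.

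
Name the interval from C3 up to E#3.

augmented third

C to E spans three letter names (C-D-E) — that makes it a third of some quality.
C3 to E#3 spans 5 semitones — one semitone wider than the major third (4) — giving an augmented third.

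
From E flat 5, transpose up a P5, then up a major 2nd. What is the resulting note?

Up a perfect fifth from Eb5: Bb5 (7 semitones up).
Up a major second from Bb5: C6 (2 semitones up).

C 6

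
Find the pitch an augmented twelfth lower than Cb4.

Fbb2

The twelfth's letter: C down five letter names plus an octave → F.
Moving 20 semitones down from Cb4 (the size of an augmented twelfth) reaches Fbb2.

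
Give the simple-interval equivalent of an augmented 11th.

augmented 4th

Each octave removed subtracts seven from the number: 11 − 7 = 4.
Quality carries through unchanged, so the simple form is an augmented fourth.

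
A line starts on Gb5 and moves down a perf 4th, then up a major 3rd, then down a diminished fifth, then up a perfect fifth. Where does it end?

F#5

Gb5 down a perfect fourth → Db5 (5 semitones).
Db5 up a major third → F5 (4 semitones).
A diminished fifth down from F5 is B4.
Up a perfect fifth from B4: F#5 (7 semitones up).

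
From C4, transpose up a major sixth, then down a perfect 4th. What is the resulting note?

C4 up a major sixth → A4 (9 semitones).
Down a perfect fourth from A4: E4 (5 semitones down).

E4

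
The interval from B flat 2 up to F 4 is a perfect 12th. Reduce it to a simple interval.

P5

Each octave removed subtracts seven from the number: 12 − 7 = 5.
So a perfect twelfth is an octave plus a perfect fifth. The quality is unchanged.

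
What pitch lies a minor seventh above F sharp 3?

The seventh takes the letter from F up to E.
A minor seventh spans 10 semitones, so from F#3 the target pitch is E4.

E 4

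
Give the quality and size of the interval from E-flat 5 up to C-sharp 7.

A13

E to C spans six letter names (E-F-G-A-B-C), plus an octave, so the interval is some kind of thirteenth.
The major thirteenth is 21 semitones; here we have 22, one semitone wider: augmented.
(Equivalently, a compound augmented sixth: an augmented sixth plus an octave.)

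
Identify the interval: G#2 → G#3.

G to G is the same letter name, plus an octave, so the interval is some kind of octave.
The perfect octave spans 12 semitones, and G#2 to G#3 is exactly 12 semitones — so this is a perfect octave.

perfect 8th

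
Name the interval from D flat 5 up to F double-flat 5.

D to F spans three letter names (D-E-F): a third.
The major third is 4 semitones; here we have 2, two semitones narrower: diminished.

d3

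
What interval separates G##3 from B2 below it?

Descending from G##3 to B2 is the same interval as ascending B2 to G##3.
B to G spans six letter names (B-C-D-E-F-G): a sixth.
B2 to G##3 spans 10 semitones — one semitone wider than the major sixth (9) — giving an augmented sixth.

augmented sixth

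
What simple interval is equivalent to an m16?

minor second

Take out 2 octaves (14 from the number): 16 − 14 = 2.
So a minor sixteenth is 2 octaves plus a minor second. The quality is unchanged.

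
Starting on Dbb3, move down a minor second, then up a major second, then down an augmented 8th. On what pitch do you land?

Dbb2

Down a minor second from Dbb3: Cb3 (1 semitone down).
A major second up from Cb3 is Db3.
An augmented octave down from Db3 is Dbb2.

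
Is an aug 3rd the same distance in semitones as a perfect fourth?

An augmented third spans 5 semitones, and a perfect fourth also spans 5 semitones — they're enharmonic.

Yes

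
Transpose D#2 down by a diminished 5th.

G##1

Counting five letter names down from D lands on G.
Moving 6 semitones down from D#2 (the size of a diminished fifth) reaches G##1.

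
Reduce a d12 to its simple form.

d5

Each octave removed subtracts seven from the number: 12 − 7 = 5.
So a diminished twelfth is an octave plus a diminished fifth. The quality is unchanged.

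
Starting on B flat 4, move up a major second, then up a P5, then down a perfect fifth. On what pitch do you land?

A major second up from Bb4 is C5.
Up a perfect fifth from C5: G5 (7 semitones up).
Down a perfect fifth from G5: C5 (7 semitones down).

C 5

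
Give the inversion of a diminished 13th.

First reduce the compound diminished thirteenth to its simple form, a diminished sixth.
Interval numbers invert to sum to nine: 6 + 3 = 9, so a sixth inverts to a third.
The quality also flips — diminished becomes augmented — giving an augmented third.

augmented 3rd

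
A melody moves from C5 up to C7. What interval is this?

P15

C to C is the same letter name, plus 2 octaves, so the interval is some kind of fifteenth.
C5 to C7 is 24 semitones, matching the perfect fifteenth exactly, so the quality is perfect.
(Equivalently, a compound perfect octave: a perfect octave plus an octave.)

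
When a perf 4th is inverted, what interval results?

Inverted interval numbers add to nine, so a fourth pairs with a fifth (4 + 5 = 9).
The quality also flips — perfect stays perfect — giving a perfect fifth.

perfect fifth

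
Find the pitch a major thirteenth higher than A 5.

The thirteenth's letter: A up six letter names plus an octave → F.
Moving 21 semitones up from A5 (the size of a major thirteenth) reaches F#7.

F sharp 7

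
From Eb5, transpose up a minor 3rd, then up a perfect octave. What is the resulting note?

Gb6

Eb5 up a minor third → Gb5 (3 semitones).
Up a perfect octave from Gb5: Gb6 (12 semitones up).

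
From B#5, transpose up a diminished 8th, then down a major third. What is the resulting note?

B#5 up a diminished octave → B6 (11 semitones).
A major third down from B6 is G6.

G6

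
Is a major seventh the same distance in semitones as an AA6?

Yes

A major seventh spans 11 semitones, and a doubly augmented sixth also spans 11 semitones — they're enharmonic.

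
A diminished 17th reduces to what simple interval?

diminished third

Subtracting seven from the interval number removes an octave: 17 − 14 = 3.
That makes a diminished seventeenth a compound diminished third — 2 octaves plus a diminished third.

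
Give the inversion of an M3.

m6

Inverted interval numbers add to nine, so a third pairs with a sixth (3 + 6 = 9).
And major becomes minor under inversion, so we get a minor sixth.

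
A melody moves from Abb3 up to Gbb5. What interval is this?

minor 14th

A to G spans seven letter names (A-B-C-D-E-F-G), plus an octave — that makes it a fourteenth of some quality.
Abb3 to Gbb5 is 22 semitones, a half step short of the major fourteenth (23), so this is minor.
(Equivalently, a compound minor seventh: a minor seventh plus an octave.)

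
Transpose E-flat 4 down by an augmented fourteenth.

Seven letters down from E (plus an octave) reaches F.
Moving 24 semitones down from Eb4 (the size of an augmented fourteenth) reaches Fbb2.

F-double-flat 2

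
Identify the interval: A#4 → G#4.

Descending from A#4 to G#4 is the same interval as ascending G#4 to A#4.
G to A spans two letter names (G-A), so the interval is some kind of second.
Counting semitones, G#4→A#4 is 2, which is the major second.

major second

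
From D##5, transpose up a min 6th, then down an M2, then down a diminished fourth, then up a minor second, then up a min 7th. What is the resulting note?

A minor sixth up from D##5 is B#5.
B#5 down a major second → A#5 (2 semitones).
A diminished fourth down from A#5 is E##5.
Up a minor second from E##5: F##5 (1 semitone up).
Up a minor seventh from F##5: E#6 (10 semitones up).

E#6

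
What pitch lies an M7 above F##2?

E##3

The seventh takes the letter from F up to E.
Moving 11 semitones up from F##2 (the size of a major seventh) reaches E##3.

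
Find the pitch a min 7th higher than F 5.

The seventh takes the letter from F up to E.
A minor seventh spans 10 semitones, so from F5 the target pitch is Eb6.

E flat 6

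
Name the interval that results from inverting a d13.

First reduce the compound diminished thirteenth to its simple form, a diminished sixth.
The rule of nine gives the new number: 9 − 6 = 3, so a sixth becomes a third.
The quality also flips — diminished becomes augmented — giving an augmented third.

augmented 3rd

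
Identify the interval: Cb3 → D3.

augmented second

C to D spans two letter names (C-D) — that makes it a second of some quality.
The major second is 2 semitones; here we have 3, one semitone wider: augmented.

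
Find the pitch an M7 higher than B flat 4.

A 5

Counting seven letter names up from B lands on A.
A major seventh is 11 semitones; 11 semitones up from Bb4 gives A5.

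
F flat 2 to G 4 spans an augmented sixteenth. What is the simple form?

augmented 2nd

Subtracting seven from the interval number removes an octave: 16 − 14 = 2.
So an augmented sixteenth is 2 octaves plus an augmented second. The quality is unchanged.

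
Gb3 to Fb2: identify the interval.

major ninth

Descending from Gb3 to Fb2 is the same interval as ascending Fb2 to Gb3.
F to G spans two letter names (F-G), plus an octave, so the interval is some kind of ninth.
The major ninth spans 14 semitones, and Fb2 to Gb3 is exactly 14 semitones — so this is a major ninth.
(Equivalently, a compound major second: a major second plus an octave.)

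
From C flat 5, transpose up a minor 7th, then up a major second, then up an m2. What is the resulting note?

Up a minor seventh from Cb5: Bbb5 (10 semitones up).
Bbb5 up a major second → Cb6 (2 semitones).
A minor second up from Cb6 is Dbb6.

D double-flat 6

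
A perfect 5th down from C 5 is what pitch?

F 4

Five letter names down from C: F.
A perfect fifth is 7 semitones; 7 semitones down from C5 gives F4.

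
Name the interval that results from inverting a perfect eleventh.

First reduce the compound perfect eleventh to its simple form, a perfect fourth.
Interval numbers invert to sum to nine: 4 + 5 = 9, so a fourth inverts to a fifth.
The quality also flips — perfect stays perfect — giving a perfect fifth.

perfect 5th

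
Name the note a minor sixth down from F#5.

The sixth takes the letter from F down to A.
A minor sixth spans 8 semitones, so from F#5 the target pitch is A#4.

A#4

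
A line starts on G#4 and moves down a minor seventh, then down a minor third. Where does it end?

A minor seventh down from G#4 is A#3.
A#3 down a minor third → F##3 (3 semitones).

F##3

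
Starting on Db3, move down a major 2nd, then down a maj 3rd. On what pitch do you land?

Down a major second from Db3: Cb3 (2 semitones down).
Cb3 down a major third → Abb2 (4 semitones).

Abb2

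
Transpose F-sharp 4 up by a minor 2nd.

The second takes the letter from F up to G.
A minor second spans 1 semitone, so from F#4 the target pitch is G4.

G 4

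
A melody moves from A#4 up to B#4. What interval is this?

A to B spans two letter names (A-B), so the interval is some kind of second.
A#4 to B#4 is 2 semitones, matching the major second exactly, so the quality is major.

major second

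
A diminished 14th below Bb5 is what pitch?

C#4

Counting seven letter names plus an octave down from B lands on C.
Moving 21 semitones down from Bb5 (the size of a diminished fourteenth) reaches C#4.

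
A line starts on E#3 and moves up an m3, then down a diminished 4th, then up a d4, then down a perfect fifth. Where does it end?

C#3

E#3 up a minor third → G#3 (3 semitones).
G#3 down a diminished fourth → D##3 (4 semitones).
Up a diminished fourth from D##3: G#3 (4 semitones up).
Down a perfect fifth from G#3: C#3 (7 semitones down).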